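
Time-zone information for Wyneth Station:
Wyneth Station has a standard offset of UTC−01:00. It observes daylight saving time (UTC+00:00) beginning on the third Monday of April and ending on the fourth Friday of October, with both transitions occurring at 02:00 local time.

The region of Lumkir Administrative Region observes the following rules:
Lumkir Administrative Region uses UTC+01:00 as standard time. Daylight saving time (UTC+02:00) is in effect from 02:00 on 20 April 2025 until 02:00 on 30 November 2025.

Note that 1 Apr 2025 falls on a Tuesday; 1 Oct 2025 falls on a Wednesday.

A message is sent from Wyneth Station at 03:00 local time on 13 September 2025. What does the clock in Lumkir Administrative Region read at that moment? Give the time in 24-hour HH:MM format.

05:00

1 April 2025 is a Tuesday, so the first Monday is April 7 and the third is April 21.
1 October 2025 is a Wednesday, so the first Friday is October 3 and the fourth is October 24.
13 September 2025 falls between 21 April and 24 October, so daylight saving is in effect and Wyneth Station is at UTC+00:00.
03:00 Wyneth Station − 0h = 03:00 UTC.
At the standard offset (UTC+01:00), 03:00 UTC + 1h = 04:00 Lumkir Administrative Region standard time.
The standard-time date in Lumkir Administrative Region, 13 September 2025, lies within the daylight-saving period (20 April – 30 November), so Lumkir Administrative Region is on daylight time, UTC+02:00.
03:00 UTC + 2h = 05:00 Lumkir Administrative Region.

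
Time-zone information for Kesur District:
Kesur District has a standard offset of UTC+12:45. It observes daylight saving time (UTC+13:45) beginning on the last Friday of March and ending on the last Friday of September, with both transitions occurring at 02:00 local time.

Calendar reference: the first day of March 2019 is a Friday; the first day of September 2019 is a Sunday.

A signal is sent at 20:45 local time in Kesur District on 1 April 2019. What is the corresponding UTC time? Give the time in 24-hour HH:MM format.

07:00

1 March 2019 is a Friday, so Fridays fall on 1, 8, 15, 22, 29; the last is March 29.
1 September 2019 is a Sunday, so Fridays fall on 6, 13, 20, 27; the last is September 27.
1 April 2019 lies within the daylight-saving period (29 March – 27 September), so Kesur District is on daylight time, UTC+13:45.
20:45 local − 13h45m = 07:00 UTC.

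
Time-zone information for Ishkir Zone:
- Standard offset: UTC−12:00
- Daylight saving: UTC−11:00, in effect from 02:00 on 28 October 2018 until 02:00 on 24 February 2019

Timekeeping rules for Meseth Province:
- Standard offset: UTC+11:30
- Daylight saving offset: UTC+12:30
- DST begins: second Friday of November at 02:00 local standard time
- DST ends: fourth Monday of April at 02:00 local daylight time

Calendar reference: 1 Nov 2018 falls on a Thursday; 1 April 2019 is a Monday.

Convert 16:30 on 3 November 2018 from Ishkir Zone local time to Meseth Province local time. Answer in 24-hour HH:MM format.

15:00

3 November 2018 lies within the daylight-saving period (28 October 2018 – 24 February 2019), so Ishkir Zone is on daylight time, UTC−11:00.
16:30 Ishkir Zone + 11h = 03:30 UTC (rolling into the next day, 4 November 2018).
1 November 2018 is a Thursday, so the first Friday is November 2 and the second is November 9.
1 April 2019 is a Monday, so the first Monday is April 1 and the fourth is April 22.
At the standard offset (UTC+11:30), 03:30 UTC + 11h30m = 15:00 Meseth Province standard time.
The standard-time date in Meseth Province, 4 November 2018, does not fall between 9 November 2018 and 22 April 2019, so daylight saving is not in effect and Meseth Province is at UTC+11:30.
03:30 UTC + 11h30m = 15:00 Meseth Province.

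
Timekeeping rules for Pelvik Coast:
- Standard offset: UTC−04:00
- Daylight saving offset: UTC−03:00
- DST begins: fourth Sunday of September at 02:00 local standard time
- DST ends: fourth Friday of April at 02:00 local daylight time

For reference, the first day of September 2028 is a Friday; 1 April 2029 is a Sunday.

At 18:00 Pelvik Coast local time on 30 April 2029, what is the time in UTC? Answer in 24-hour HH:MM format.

22:00

1 September 2028 is a Friday, so the first Sunday is September 3 and the fourth is September 24.
1 April 2029 is a Sunday, so the first Friday is April 6 and the fourth is April 27.
30 April 2029 does not fall between 24 September 2028 and 27 April 2029, so daylight saving is not in effect and Pelvik Coast is at UTC−04:00.
18:00 local + 4h = 22:00 UTC.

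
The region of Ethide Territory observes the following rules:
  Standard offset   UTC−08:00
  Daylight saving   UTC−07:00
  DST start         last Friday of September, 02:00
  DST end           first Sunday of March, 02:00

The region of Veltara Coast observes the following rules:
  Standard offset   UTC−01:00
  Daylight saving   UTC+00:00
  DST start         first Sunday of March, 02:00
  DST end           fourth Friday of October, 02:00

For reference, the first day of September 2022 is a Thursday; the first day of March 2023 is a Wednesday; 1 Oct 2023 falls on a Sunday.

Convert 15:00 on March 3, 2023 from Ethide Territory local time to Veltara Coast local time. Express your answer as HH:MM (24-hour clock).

1 September 2022 is a Thursday, so Fridays fall on 2, 9, 16, 23, 30; the last is September 30.
1 March 2023 is a Wednesday, so the first Sunday is March 5.
March 3, 2023 falls between 30 September 2022 and 5 March 2023, so daylight saving is in effect and Ethide Territory is at UTC−07:00.
15:00 Ethide Territory + 7h = 22:00 UTC.
1 March 2023 is a Wednesday, so the first Sunday is March 5.
1 October 2023 is a Sunday, so the first Friday is October 6 and the fourth is October 27.
At the standard offset (UTC−01:00), 22:00 UTC − 1h = 21:00 Veltara Coast standard time.
Daylight saving runs 5 March – 27 October; the standard-time date in Veltara Coast, March 3, 2023, is outside that window, so Veltara Coast is on standard time at UTC−01:00.
22:00 UTC − 1h = 21:00 Veltara Coast.

21:00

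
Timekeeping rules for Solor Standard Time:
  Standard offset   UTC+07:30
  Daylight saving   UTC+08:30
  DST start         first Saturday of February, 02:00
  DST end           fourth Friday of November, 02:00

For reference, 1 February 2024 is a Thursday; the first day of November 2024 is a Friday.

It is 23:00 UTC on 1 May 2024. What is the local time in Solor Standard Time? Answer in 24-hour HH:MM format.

1 February 2024 is a Thursday, so the first Saturday is February 3.
1 November 2024 is a Friday, so the first Friday is November 1 and the fourth is November 22.
At the standard offset (UTC+07:30), 23:00 UTC + 7h30m = 06:30 Solor Standard Time standard time (rolling into the next day, 2 May 2024).
Daylight saving runs 3 February – 22 November; the standard-time date in Solor Standard Time, 2 May 2024, is inside that window, so Solor Standard Time is at UTC+08:30.
23:00 UTC + 8h30m = 07:30 local (rolling into the next day, 2 May 2024).

07:30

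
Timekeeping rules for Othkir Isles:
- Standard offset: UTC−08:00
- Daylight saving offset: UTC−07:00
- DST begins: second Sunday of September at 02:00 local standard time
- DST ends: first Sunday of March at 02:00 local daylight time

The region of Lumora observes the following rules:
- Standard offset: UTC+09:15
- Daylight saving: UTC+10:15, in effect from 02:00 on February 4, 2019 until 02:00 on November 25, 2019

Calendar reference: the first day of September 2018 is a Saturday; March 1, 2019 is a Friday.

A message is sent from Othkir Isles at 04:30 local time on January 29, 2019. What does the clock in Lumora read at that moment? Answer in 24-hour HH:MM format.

1 September 2018 is a Saturday, so the first Sunday is September 2 and the second is September 9.
1 March 2019 is a Friday, so the first Sunday is March 3.
January 29, 2019 falls between 9 September 2018 and 3 March 2019, so daylight saving is in effect and Othkir Isles is at UTC−07:00.
04:30 Othkir Isles + 7h = 11:30 UTC.
At the standard offset (UTC+09:15), 11:30 UTC + 9h15m = 20:45 Lumora standard time.
The standard-time date in Lumora, January 29, 2019, does not fall between 4 February and 25 November, so daylight saving is not in effect and Lumora is at UTC+09:15.
11:30 UTC + 9h15m = 20:45 Lumora.

20:45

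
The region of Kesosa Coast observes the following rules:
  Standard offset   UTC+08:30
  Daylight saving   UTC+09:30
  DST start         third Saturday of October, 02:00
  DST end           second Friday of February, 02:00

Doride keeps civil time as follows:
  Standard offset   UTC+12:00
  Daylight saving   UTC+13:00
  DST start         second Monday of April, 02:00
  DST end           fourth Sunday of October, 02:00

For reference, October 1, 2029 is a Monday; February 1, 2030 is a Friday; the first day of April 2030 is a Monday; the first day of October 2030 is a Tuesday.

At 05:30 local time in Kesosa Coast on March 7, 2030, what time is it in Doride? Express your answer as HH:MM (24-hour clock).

1 October 2029 is a Monday, so the first Saturday is October 6 and the third is October 20.
1 February 2030 is a Friday, so the first Friday is February 1 and the second is February 8.
Daylight saving runs 20 October 2029 – 8 February 2030; March 7, 2030 is outside that window, so Kesosa Coast is on standard time at UTC+08:30.
05:30 Kesosa Coast − 8h30m = 21:00 UTC (rolling into the previous day, 6 March 2030).
1 April 2030 is a Monday, so the first Monday is April 1 and the second is April 8.
1 October 2030 is a Tuesday, so the first Sunday is October 6 and the fourth is October 27.
At the standard offset (UTC+12:00), 21:00 UTC + 12h = 09:00 Doride standard time (rolling into the next day, 7 March 2030).
Daylight saving runs 8 April – 27 October; the standard-time date in Doride, March 7, 2030, is outside that window, so Doride is on standard time at UTC+12:00.
21:00 UTC + 12h = 09:00 Doride (rolling into the next day, 7 March 2030).

09:00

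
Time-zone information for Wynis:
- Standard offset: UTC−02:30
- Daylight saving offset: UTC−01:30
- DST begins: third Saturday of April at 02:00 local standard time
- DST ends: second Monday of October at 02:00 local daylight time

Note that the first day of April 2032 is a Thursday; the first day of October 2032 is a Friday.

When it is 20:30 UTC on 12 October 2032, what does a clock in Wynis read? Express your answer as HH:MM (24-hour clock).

18:00

1 April 2032 is a Thursday, so the first Saturday is April 3 and the third is April 17.
1 October 2032 is a Friday, so the first Monday is October 4 and the second is October 11.
At the standard offset (UTC−02:30), 20:30 UTC − 2h30m = 18:00 Wynis standard time.
The standard-time date in Wynis, 12 October 2032, is outside the daylight-saving period (17 April – 11 October), so Wynis is on standard time, UTC−02:30.
20:30 UTC − 2h30m = 18:00 local.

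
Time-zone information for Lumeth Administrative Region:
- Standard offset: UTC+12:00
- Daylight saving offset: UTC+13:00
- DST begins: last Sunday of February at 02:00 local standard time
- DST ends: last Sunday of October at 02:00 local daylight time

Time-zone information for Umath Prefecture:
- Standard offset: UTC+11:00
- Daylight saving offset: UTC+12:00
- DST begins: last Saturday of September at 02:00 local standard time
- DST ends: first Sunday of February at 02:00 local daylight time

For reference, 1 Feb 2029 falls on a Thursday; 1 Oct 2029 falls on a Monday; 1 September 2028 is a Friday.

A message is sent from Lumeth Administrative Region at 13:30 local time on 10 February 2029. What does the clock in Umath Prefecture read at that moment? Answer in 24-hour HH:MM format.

12:30

1 February 2029 is a Thursday, so Sundays fall on 4, 11, 18, 25; the last is February 25.
1 October 2029 is a Monday, so Sundays fall on 7, 14, 21, 28; the last is October 28.
10 February 2029 does not fall between 25 February and 28 October, so daylight saving is not in effect and Lumeth Administrative Region is at UTC+12:00.
13:30 Lumeth Administrative Region − 12h = 01:30 UTC.
1 September 2028 is a Friday, so Saturdays fall on 2, 9, 16, 23, 30; the last is September 30.
1 February 2029 is a Thursday, so the first Sunday is February 4.
At the standard offset (UTC+11:00), 01:30 UTC + 11h = 12:30 Umath Prefecture standard time.
The standard-time date in Umath Prefecture, 10 February 2029, is outside the daylight-saving period (30 September 2028 – 4 February 2029), so Umath Prefecture is on standard time, UTC+11:00.
01:30 UTC + 11h = 12:30 Umath Prefecture.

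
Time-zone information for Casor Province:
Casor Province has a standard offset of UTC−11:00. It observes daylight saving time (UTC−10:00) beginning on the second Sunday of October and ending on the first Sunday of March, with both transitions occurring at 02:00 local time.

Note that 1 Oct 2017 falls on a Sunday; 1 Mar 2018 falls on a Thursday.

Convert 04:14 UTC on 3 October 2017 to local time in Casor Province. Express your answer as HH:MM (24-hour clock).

1 October 2017 is a Sunday, so the first Sunday is October 1 and the second is October 8.
1 March 2018 is a Thursday, so the first Sunday is March 4.
At the standard offset (UTC−11:00), 04:14 UTC − 11h = 17:14 Casor Province standard time (rolling into the previous day, 2 October 2017).
Daylight saving runs 8 October 2017 – 4 March 2018; the standard-time date in Casor Province, 2 October 2017, is outside that window, so Casor Province is on standard time at UTC−11:00.
04:14 UTC − 11h = 17:14 local (rolling into the previous day, 2 October 2017).

17:14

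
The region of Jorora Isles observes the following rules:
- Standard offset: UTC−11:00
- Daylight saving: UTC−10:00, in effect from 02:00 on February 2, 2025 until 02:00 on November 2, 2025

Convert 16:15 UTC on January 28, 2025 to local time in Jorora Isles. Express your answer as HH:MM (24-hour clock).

At the standard offset (UTC−11:00), 16:15 UTC − 11h = 05:15 Jorora Isles standard time.
The standard-time date in Jorora Isles, January 28, 2025, does not fall between 2 February and 2 November, so daylight saving is not in effect and Jorora Isles is at UTC−11:00.
16:15 UTC − 11h = 05:15 local.

05:15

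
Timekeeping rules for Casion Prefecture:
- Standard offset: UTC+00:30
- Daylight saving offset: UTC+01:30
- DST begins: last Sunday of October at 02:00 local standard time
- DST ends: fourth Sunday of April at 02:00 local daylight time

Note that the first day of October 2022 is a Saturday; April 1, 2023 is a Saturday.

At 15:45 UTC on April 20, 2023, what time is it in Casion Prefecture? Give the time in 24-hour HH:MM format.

17:15

1 October 2022 is a Saturday, so Sundays fall on 2, 9, 16, 23, 30; the last is October 30.
1 April 2023 is a Saturday, so the first Sunday is April 2 and the fourth is April 23.
At the standard offset (UTC+00:30), 15:45 UTC + 0h30m = 16:15 Casion Prefecture standard time.
Daylight saving runs 30 October 2022 – 23 April 2023; the standard-time date in Casion Prefecture, April 20, 2023, is inside that window, so Casion Prefecture is at UTC+01:30.
15:45 UTC + 1h30m = 17:15 local.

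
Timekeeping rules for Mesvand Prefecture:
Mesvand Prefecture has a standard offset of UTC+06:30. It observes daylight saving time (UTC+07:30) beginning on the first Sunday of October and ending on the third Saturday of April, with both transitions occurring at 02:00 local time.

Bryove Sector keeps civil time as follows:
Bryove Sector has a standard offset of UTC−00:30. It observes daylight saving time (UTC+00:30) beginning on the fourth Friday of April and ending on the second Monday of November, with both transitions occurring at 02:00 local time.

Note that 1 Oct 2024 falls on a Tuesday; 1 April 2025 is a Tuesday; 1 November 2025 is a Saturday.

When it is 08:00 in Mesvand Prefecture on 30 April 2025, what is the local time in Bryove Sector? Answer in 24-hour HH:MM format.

02:00

1 October 2024 is a Tuesday, so the first Sunday is October 6.
1 April 2025 is a Tuesday, so the first Saturday is April 5 and the third is April 19.
30 April 2025 is outside the daylight-saving period (6 October 2024 – 19 April 2025), so Mesvand Prefecture is on standard time, UTC+06:30.
08:00 Mesvand Prefecture − 6h30m = 01:30 UTC.
1 April 2025 is a Tuesday, so the first Friday is April 4 and the fourth is April 25.
1 November 2025 is a Saturday, so the first Monday is November 3 and the second is November 10.
At the standard offset (UTC−00:30), 01:30 UTC − 0h30m = 01:00 Bryove Sector standard time.
Daylight saving runs 25 April – 10 November; the standard-time date in Bryove Sector, 30 April 2025, is inside that window, so Bryove Sector is at UTC+00:30.
01:30 UTC + 0h30m = 02:00 Bryove Sector.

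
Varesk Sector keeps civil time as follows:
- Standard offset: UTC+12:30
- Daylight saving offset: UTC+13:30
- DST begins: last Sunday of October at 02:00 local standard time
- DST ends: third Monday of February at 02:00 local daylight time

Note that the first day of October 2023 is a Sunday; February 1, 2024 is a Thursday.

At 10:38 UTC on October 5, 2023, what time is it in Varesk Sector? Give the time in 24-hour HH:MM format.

23:08

1 October 2023 is a Sunday, so Sundays fall on 1, 8, 15, 22, 29; the last is October 29.
1 February 2024 is a Thursday, so the first Monday is February 5 and the third is February 19.
At the standard offset (UTC+12:30), 10:38 UTC + 12h30m = 23:08 Varesk Sector standard time.
Daylight saving runs 29 October 2023 – 19 February 2024; the standard-time date in Varesk Sector, October 5, 2023, is outside that window, so Varesk Sector is on standard time at UTC+12:30.
10:38 UTC + 12h30m = 23:08 local.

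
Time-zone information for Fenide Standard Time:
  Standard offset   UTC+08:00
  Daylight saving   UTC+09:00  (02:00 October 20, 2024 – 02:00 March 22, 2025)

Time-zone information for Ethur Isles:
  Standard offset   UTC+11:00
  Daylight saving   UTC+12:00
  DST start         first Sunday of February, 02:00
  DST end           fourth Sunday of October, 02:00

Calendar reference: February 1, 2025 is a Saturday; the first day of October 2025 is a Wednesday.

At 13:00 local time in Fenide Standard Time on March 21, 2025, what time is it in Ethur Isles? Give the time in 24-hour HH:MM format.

March 21, 2025 falls between 20 October 2024 and 22 March 2025, so daylight saving is in effect and Fenide Standard Time is at UTC+09:00.
13:00 Fenide Standard Time − 9h = 04:00 UTC.
1 February 2025 is a Saturday, so the first Sunday is February 2.
1 October 2025 is a Wednesday, so the first Sunday is October 5 and the fourth is October 26.
At the standard offset (UTC+11:00), 04:00 UTC + 11h = 15:00 Ethur Isles standard time.
Daylight saving runs 2 February – 26 October; the standard-time date in Ethur Isles, March 21, 2025, is inside that window, so Ethur Isles is at UTC+12:00.
04:00 UTC + 12h = 16:00 Ethur Isles.

16:00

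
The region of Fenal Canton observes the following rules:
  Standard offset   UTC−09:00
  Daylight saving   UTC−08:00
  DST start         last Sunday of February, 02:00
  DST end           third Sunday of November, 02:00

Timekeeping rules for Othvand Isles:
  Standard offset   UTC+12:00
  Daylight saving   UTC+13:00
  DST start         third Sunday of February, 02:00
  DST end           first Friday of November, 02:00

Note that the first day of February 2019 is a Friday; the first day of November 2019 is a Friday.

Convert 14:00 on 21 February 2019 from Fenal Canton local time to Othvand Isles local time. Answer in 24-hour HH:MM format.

1 February 2019 is a Friday, so Sundays fall on 3, 10, 17, 24; the last is February 24.
1 November 2019 is a Friday, so the first Sunday is November 3 and the third is November 17.
Daylight saving runs 24 February – 17 November; 21 February 2019 is outside that window, so Fenal Canton is on standard time at UTC−09:00.
14:00 Fenal Canton + 9h = 23:00 UTC.
1 February 2019 is a Friday, so the first Sunday is February 3 and the third is February 17.
1 November 2019 is a Friday, so the first Friday is November 1.
At the standard offset (UTC+12:00), 23:00 UTC + 12h = 11:00 Othvand Isles standard time (rolling into the next day, 22 February 2019).
Daylight saving runs 17 February – 1 November; the standard-time date in Othvand Isles, 22 February 2019, is inside that window, so Othvand Isles is at UTC+13:00.
23:00 UTC + 13h = 12:00 Othvand Isles (rolling into the next day, 22 February 2019).

12:00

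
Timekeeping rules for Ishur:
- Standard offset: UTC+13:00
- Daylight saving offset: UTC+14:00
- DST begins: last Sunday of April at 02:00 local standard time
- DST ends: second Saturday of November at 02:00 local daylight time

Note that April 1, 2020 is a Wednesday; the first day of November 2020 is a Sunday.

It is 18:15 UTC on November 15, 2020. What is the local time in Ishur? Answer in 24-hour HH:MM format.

1 April 2020 is a Wednesday, so Sundays fall on 5, 12, 19, 26; the last is April 26.
1 November 2020 is a Sunday, so the first Saturday is November 7 and the second is November 14.
At the standard offset (UTC+13:00), 18:15 UTC + 13h = 07:15 Ishur standard time (rolling into the next day, 16 November 2020).
The standard-time date in Ishur, November 16, 2020, does not fall between 26 April and 14 November, so daylight saving is not in effect and Ishur is at UTC+13:00.
18:15 UTC + 13h = 07:15 local (rolling into the next day, 16 November 2020).

07:15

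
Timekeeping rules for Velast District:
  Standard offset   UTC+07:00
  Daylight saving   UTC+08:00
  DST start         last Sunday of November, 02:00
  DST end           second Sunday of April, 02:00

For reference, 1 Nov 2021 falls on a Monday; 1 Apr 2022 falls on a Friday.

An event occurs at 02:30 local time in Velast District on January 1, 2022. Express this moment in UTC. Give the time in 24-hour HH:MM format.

18:30

1 November 2021 is a Monday, so Sundays fall on 7, 14, 21, 28; the last is November 28.
1 April 2022 is a Friday, so the first Sunday is April 3 and the second is April 10.
January 1, 2022 falls between 28 November 2021 and 10 April 2022, so daylight saving is in effect and Velast District is at UTC+08:00.
02:30 local − 8h = 18:30 UTC (rolling into the previous day, 31 December 2021).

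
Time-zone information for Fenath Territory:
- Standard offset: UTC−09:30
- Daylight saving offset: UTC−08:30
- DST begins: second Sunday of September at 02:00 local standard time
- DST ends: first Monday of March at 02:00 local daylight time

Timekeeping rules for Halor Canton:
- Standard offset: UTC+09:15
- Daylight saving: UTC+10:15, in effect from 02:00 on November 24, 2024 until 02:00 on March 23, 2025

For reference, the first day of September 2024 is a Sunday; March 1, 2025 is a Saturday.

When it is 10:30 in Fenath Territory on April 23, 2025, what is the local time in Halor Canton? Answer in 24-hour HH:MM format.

05:15

1 September 2024 is a Sunday, so the first Sunday is September 1 and the second is September 8.
1 March 2025 is a Saturday, so the first Monday is March 3.
April 23, 2025 is outside the daylight-saving period (8 September 2024 – 3 March 2025), so Fenath Territory is on standard time, UTC−09:30.
10:30 Fenath Territory + 9h30m = 20:00 UTC.
At the standard offset (UTC+09:15), 20:00 UTC + 9h15m = 05:15 Halor Canton standard time (rolling into the next day, 24 April 2025).
Daylight saving runs 24 November 2024 – 23 March 2025; the standard-time date in Halor Canton, April 24, 2025, is outside that window, so Halor Canton is on standard time at UTC+09:15.
20:00 UTC + 9h15m = 05:15 Halor Canton (rolling into the next day, 24 April 2025).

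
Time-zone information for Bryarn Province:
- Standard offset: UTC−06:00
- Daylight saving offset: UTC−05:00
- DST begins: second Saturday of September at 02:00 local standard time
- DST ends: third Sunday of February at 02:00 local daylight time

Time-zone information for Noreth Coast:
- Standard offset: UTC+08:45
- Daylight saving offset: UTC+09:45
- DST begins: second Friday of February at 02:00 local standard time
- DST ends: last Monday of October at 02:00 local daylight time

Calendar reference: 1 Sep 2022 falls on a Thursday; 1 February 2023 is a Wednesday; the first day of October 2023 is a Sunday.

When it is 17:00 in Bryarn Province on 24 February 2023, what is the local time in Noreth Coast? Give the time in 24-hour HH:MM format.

1 September 2022 is a Thursday, so the first Saturday is September 3 and the second is September 10.
1 February 2023 is a Wednesday, so the first Sunday is February 5 and the third is February 19.
24 February 2023 is outside the daylight-saving period (10 September 2022 – 19 February 2023), so Bryarn Province is on standard time, UTC−06:00.
17:00 Bryarn Province + 6h = 23:00 UTC.
1 February 2023 is a Wednesday, so the first Friday is February 3 and the second is February 10.
1 October 2023 is a Sunday, so Mondays fall on 2, 9, 16, 23, 30; the last is October 30.
At the standard offset (UTC+08:45), 23:00 UTC + 8h45m = 07:45 Noreth Coast standard time (rolling into the next day, 25 February 2023).
The standard-time date in Noreth Coast, 25 February 2023, falls between 10 February and 30 October, so daylight saving is in effect and Noreth Coast is at UTC+09:45.
23:00 UTC + 9h45m = 08:45 Noreth Coast (rolling into the next day, 25 February 2023).

08:45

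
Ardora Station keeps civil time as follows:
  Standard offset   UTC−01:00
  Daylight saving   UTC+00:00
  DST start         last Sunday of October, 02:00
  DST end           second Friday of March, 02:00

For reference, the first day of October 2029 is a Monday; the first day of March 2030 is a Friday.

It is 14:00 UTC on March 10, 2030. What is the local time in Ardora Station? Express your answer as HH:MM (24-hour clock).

13:00

1 October 2029 is a Monday, so Sundays fall on 7, 14, 21, 28; the last is October 28.
1 March 2030 is a Friday, so the first Friday is March 1 and the second is March 8.
At the standard offset (UTC−01:00), 14:00 UTC − 1h = 13:00 Ardora Station standard time.
The standard-time date in Ardora Station, March 10, 2030, does not fall between 28 October 2029 and 8 March 2030, so daylight saving is not in effect and Ardora Station is at UTC−01:00.
14:00 UTC − 1h = 13:00 local.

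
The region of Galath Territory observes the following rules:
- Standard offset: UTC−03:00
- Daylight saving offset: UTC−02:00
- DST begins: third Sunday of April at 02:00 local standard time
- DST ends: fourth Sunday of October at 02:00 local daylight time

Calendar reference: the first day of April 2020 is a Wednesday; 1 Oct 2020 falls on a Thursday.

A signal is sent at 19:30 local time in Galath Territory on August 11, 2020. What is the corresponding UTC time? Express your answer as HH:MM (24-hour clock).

21:30

1 April 2020 is a Wednesday, so the first Sunday is April 5 and the third is April 19.
1 October 2020 is a Thursday, so the first Sunday is October 4 and the fourth is October 25.
August 11, 2020 falls between 19 April and 25 October, so daylight saving is in effect and Galath Territory is at UTC−02:00.
19:30 local + 2h = 21:30 UTC.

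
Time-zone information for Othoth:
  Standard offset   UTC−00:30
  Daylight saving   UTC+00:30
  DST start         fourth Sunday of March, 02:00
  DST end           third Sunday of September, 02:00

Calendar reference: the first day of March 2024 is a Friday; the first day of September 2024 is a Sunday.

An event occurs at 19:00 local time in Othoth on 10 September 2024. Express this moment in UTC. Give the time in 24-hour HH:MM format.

18:30

1 March 2024 is a Friday, so the first Sunday is March 3 and the fourth is March 24.
1 September 2024 is a Sunday, so the first Sunday is September 1 and the third is September 15.
10 September 2024 falls between 24 March and 15 September, so daylight saving is in effect and Othoth is at UTC+00:30.
19:00 local − 0h30m = 18:30 UTC.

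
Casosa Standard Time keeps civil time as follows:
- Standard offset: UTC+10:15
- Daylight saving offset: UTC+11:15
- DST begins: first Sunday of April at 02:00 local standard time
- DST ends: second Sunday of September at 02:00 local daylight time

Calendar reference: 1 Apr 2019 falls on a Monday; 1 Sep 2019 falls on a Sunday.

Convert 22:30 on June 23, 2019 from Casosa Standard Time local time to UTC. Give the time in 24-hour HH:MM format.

11:15

1 April 2019 is a Monday, so the first Sunday is April 7.
1 September 2019 is a Sunday, so the first Sunday is September 1 and the second is September 8.
June 23, 2019 falls between 7 April and 8 September, so daylight saving is in effect and Casosa Standard Time is at UTC+11:15.
22:30 local − 11h15m = 11:15 UTC.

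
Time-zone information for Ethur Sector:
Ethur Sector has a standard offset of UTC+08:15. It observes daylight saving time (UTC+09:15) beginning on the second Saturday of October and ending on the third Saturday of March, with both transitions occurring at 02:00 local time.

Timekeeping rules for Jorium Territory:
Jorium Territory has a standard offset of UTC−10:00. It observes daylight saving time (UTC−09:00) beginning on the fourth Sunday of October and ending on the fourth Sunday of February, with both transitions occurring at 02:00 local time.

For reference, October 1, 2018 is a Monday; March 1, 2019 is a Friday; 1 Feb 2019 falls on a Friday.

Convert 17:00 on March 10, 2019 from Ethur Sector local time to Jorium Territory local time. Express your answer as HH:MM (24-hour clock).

21:45

1 October 2018 is a Monday, so the first Saturday is October 6 and the second is October 13.
1 March 2019 is a Friday, so the first Saturday is March 2 and the third is March 16.
March 10, 2019 falls between 13 October 2018 and 16 March 2019, so daylight saving is in effect and Ethur Sector is at UTC+09:15.
17:00 Ethur Sector − 9h15m = 07:45 UTC.
1 October 2018 is a Monday, so the first Sunday is October 7 and the fourth is October 28.
1 February 2019 is a Friday, so the first Sunday is February 3 and the fourth is February 24.
At the standard offset (UTC−10:00), 07:45 UTC − 10h = 21:45 Jorium Territory standard time (rolling into the previous day, 9 March 2019).
Daylight saving runs 28 October 2018 – 24 February 2019; the standard-time date in Jorium Territory, March 9, 2019, is outside that window, so Jorium Territory is on standard time at UTC−10:00.
07:45 UTC − 10h = 21:45 Jorium Territory (rolling into the previous day, 9 March 2019).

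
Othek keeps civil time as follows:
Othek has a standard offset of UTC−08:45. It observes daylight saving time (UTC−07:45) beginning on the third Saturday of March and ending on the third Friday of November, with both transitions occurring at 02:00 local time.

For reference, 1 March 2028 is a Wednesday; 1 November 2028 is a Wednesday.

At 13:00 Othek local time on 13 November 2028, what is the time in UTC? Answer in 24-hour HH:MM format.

1 March 2028 is a Wednesday, so the first Saturday is March 4 and the third is March 18.
1 November 2028 is a Wednesday, so the first Friday is November 3 and the third is November 17.
13 November 2028 falls between 18 March and 17 November, so daylight saving is in effect and Othek is at UTC−07:45.
13:00 local + 7h45m = 20:45 UTC.

20:45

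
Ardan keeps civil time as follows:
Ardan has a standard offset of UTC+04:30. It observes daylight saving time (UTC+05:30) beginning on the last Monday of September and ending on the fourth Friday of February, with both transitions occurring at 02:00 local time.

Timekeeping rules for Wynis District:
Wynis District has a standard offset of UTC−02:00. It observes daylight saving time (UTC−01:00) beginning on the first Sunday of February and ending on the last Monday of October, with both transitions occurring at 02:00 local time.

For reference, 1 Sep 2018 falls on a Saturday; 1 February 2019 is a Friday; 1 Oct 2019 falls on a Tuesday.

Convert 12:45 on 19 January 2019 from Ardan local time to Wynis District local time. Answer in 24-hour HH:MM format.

1 September 2018 is a Saturday, so Mondays fall on 3, 10, 17, 24; the last is September 24.
1 February 2019 is a Friday, so the first Friday is February 1 and the fourth is February 22.
19 January 2019 lies within the daylight-saving period (24 September 2018 – 22 February 2019), so Ardan is on daylight time, UTC+05:30.
12:45 Ardan − 5h30m = 07:15 UTC.
1 February 2019 is a Friday, so the first Sunday is February 3.
1 October 2019 is a Tuesday, so Mondays fall on 7, 14, 21, 28; the last is October 28.
At the standard offset (UTC−02:00), 07:15 UTC − 2h = 05:15 Wynis District standard time.
The standard-time date in Wynis District, 19 January 2019, does not fall between 3 February and 28 October, so daylight saving is not in effect and Wynis District is at UTC−02:00.
07:15 UTC − 2h = 05:15 Wynis District.

05:15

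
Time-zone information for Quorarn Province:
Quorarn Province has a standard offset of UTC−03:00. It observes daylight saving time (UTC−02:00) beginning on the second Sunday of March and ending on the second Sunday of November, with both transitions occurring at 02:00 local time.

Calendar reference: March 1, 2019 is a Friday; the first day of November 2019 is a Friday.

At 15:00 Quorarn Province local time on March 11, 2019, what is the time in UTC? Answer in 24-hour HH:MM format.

1 March 2019 is a Friday, so the first Sunday is March 3 and the second is March 10.
1 November 2019 is a Friday, so the first Sunday is November 3 and the second is November 10.
Daylight saving runs 10 March – 10 November; March 11, 2019 is inside that window, so Quorarn Province is at UTC−02:00.
15:00 local + 2h = 17:00 UTC.

17:00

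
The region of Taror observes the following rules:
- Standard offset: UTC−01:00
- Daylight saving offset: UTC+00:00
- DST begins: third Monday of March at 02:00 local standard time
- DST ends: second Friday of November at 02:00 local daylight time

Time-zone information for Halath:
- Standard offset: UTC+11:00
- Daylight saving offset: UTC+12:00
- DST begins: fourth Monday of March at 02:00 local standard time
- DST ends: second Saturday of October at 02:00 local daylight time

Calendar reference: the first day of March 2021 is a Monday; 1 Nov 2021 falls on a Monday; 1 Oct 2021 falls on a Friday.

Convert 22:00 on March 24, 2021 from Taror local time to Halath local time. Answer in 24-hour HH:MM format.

1 March 2021 is a Monday, so the first Monday is March 1 and the third is March 15.
1 November 2021 is a Monday, so the first Friday is November 5 and the second is November 12.
Daylight saving runs 15 March – 12 November; March 24, 2021 is inside that window, so Taror is at UTC+00:00.
22:00 Taror − 0h = 22:00 UTC.
1 March 2021 is a Monday, so the first Monday is March 1 and the fourth is March 22.
1 October 2021 is a Friday, so the first Saturday is October 2 and the second is October 9.
At the standard offset (UTC+11:00), 22:00 UTC + 11h = 09:00 Halath standard time (rolling into the next day, 25 March 2021).
The standard-time date in Halath, March 25, 2021, lies within the daylight-saving period (22 March – 9 October), so Halath is on daylight time, UTC+12:00.
22:00 UTC + 12h = 10:00 Halath (rolling into the next day, 25 March 2021).

10:00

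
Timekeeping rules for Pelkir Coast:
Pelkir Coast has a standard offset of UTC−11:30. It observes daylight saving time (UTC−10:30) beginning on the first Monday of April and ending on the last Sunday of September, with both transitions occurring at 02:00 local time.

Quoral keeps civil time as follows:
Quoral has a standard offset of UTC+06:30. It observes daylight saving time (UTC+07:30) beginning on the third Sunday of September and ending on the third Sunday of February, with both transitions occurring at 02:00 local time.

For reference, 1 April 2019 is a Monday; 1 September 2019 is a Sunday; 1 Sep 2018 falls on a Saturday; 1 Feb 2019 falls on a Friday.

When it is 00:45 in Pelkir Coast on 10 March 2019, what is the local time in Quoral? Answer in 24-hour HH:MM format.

18:45

1 April 2019 is a Monday, so the first Monday is April 1.
1 September 2019 is a Sunday, so Sundays fall on 1, 8, 15, 22, 29; the last is September 29.
10 March 2019 is outside the daylight-saving period (1 April – 29 September), so Pelkir Coast is on standard time, UTC−11:30.
00:45 Pelkir Coast + 11h30m = 12:15 UTC.
1 September 2018 is a Saturday, so the first Sunday is September 2 and the third is September 16.
1 February 2019 is a Friday, so the first Sunday is February 3 and the third is February 17.
At the standard offset (UTC+06:30), 12:15 UTC + 6h30m = 18:45 Quoral standard time.
Daylight saving runs 16 September 2018 – 17 February 2019; the standard-time date in Quoral, 10 March 2019, is outside that window, so Quoral is on standard time at UTC+06:30.
12:15 UTC + 6h30m = 18:45 Quoral.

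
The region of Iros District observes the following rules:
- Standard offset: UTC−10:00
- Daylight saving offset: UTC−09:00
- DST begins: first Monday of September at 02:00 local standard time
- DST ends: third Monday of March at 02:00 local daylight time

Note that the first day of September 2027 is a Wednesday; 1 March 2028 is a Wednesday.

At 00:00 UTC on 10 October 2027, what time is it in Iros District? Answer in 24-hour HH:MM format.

1 September 2027 is a Wednesday, so the first Monday is September 6.
1 March 2028 is a Wednesday, so the first Monday is March 6 and the third is March 20.
At the standard offset (UTC−10:00), 00:00 UTC − 10h = 14:00 Iros District standard time (rolling into the previous day, 9 October 2027).
Daylight saving runs 6 September 2027 – 20 March 2028; the standard-time date in Iros District, 9 October 2027, is inside that window, so Iros District is at UTC−09:00.
00:00 UTC − 9h = 15:00 local (rolling into the previous day, 9 October 2027).

15:00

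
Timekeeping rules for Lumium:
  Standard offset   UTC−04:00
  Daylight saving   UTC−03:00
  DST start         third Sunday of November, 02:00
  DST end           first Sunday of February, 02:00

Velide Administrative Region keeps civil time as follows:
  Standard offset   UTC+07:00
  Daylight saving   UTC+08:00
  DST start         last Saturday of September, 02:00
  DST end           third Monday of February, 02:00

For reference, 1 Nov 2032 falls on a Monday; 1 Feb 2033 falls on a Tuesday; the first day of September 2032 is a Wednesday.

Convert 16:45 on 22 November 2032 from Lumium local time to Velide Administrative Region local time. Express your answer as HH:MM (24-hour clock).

03:45

1 November 2032 is a Monday, so the first Sunday is November 7 and the third is November 21.
1 February 2033 is a Tuesday, so the first Sunday is February 6.
22 November 2032 falls between 21 November 2032 and 6 February 2033, so daylight saving is in effect and Lumium is at UTC−03:00.
16:45 Lumium + 3h = 19:45 UTC.
1 September 2032 is a Wednesday, so Saturdays fall on 4, 11, 18, 25; the last is September 25.
1 February 2033 is a Tuesday, so the first Monday is February 7 and the third is February 21.
At the standard offset (UTC+07:00), 19:45 UTC + 7h = 02:45 Velide Administrative Region standard time (rolling into the next day, 23 November 2032).
Daylight saving runs 25 September 2032 – 21 February 2033; the standard-time date in Velide Administrative Region, 23 November 2032, is inside that window, so Velide Administrative Region is at UTC+08:00.
19:45 UTC + 8h = 03:45 Velide Administrative Region (rolling into the next day, 23 November 2032).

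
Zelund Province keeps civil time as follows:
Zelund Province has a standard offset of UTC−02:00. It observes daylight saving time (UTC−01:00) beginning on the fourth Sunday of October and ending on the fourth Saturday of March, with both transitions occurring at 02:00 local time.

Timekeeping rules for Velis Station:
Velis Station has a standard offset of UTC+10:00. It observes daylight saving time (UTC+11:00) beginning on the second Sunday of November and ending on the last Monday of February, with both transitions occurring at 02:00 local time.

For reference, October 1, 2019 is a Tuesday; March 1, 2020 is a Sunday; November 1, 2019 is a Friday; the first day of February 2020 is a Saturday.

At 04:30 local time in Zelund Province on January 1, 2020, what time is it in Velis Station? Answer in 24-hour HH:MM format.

16:30

1 October 2019 is a Tuesday, so the first Sunday is October 6 and the fourth is October 27.
1 March 2020 is a Sunday, so the first Saturday is March 7 and the fourth is March 28.
January 1, 2020 lies within the daylight-saving period (27 October 2019 – 28 March 2020), so Zelund Province is on daylight time, UTC−01:00.
04:30 Zelund Province + 1h = 05:30 UTC.
1 November 2019 is a Friday, so the first Sunday is November 3 and the second is November 10.
1 February 2020 is a Saturday, so Mondays fall on 3, 10, 17, 24; the last is February 24.
At the standard offset (UTC+10:00), 05:30 UTC + 10h = 15:30 Velis Station standard time.
The standard-time date in Velis Station, January 1, 2020, falls between 10 November 2019 and 24 February 2020, so daylight saving is in effect and Velis Station is at UTC+11:00.
05:30 UTC + 11h = 16:30 Velis Station.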